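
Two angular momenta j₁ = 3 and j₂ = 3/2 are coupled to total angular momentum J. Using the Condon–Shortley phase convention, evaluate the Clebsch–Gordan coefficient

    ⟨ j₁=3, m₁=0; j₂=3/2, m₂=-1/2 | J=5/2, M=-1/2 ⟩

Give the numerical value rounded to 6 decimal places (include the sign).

triangle: 2!·4!·1!/8! = 48/40320
(j±m)!: 3!·3!·1!·2!·2!·3! = 864
prefactor² = (2J+1)·Δ·N² = 216/35
  k=0: +1/(0!·2!·3!·1!·1!·0!) = 1/12
  k=1: −1/(1!·1!·2!·0!·2!·1!) = -1/4
Σ = -1/6  ⇒  CG² = 216/35·(-1/6)² = 6/35
CG = −√(6/35) = -0.414039

-0.414039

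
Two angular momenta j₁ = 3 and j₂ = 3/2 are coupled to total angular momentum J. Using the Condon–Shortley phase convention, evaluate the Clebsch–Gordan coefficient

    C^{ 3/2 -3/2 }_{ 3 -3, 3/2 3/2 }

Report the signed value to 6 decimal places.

−√(4/7) ≈ -0.755929

√[4·3!3!0!/7! · 0!6!3!0!0!3!] = √(5184/7)
  +(−1)^3/∏(3,0,3,0,0,0)! = -1/36  (running -1/36)
⟨..|..⟩ = √(5184/7)·(-1/36) = -0.755929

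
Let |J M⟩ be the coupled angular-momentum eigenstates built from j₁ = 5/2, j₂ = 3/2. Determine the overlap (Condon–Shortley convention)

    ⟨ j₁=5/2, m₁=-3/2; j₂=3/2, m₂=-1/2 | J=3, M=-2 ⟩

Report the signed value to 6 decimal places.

-0.288675  (= −√(1/12))

√[7·1!4!2!/8! · 1!4!1!2!1!5!] = √(48)
  +(−1)^0/∏(0,1,4,1,0,1)! = 1/24  (running 1/24)
  +(−1)^1/∏(1,0,3,0,1,2)! = -1/12  (running -1/24)
⟨..|..⟩ = √(48)·(-1/24) = -0.288675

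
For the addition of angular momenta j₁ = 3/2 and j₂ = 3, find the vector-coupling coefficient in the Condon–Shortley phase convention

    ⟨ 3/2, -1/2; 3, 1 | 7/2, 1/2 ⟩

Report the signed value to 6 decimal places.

-0.534522  (= −√(2/7))

j₁+j₂−J=1  J+j₁−j₂=2  J−j₁+j₂=5  j₁+j₂+J+1=9
(j₁±m₁, j₂±m₂, J±M) = (1,2,4,2,4,3)
P² = 512/7
sum k=0..1:
  [0] +1/48 = 1/48
  [1] −1/12 = -1/12
S = -1/16
C² = P²·S² = 2/7 ; C = -0.534522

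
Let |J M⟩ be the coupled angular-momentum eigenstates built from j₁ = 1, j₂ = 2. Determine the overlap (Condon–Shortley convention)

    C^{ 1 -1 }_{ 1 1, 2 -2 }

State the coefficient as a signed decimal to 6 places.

√[3·2!0!2!/5! · 2!0!0!4!0!2!] = √(48/5)
  +(−1)^0/∏(0,2,0,0,0,2)! = 1/4  (running 1/4)
⟨..|..⟩ = √(48/5)·(1/4) = +0.774597

+0.774597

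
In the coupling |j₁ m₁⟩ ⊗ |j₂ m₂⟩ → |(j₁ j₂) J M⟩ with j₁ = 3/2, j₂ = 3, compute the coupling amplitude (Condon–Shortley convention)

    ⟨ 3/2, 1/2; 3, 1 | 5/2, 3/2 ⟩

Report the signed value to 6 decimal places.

triangle: 2!*1!*4!/8! = 48/40320
(j±m)!: 2!*1!*4!*2!*4!*1! = 2304
prefactor² = (2J+1)*Δ*N² = 576/35
  k=0: +1/(0!*2!*1!*4!*0!*0!) = 1/48
  k=1: −1/(1!*1!*0!*3!*1!*1!) = -1/6
Σ = -7/48  ⇒  CG² = 576/35*(-7/48)² = 7/20
CG = −√(7/20) = -0.591608

-0.591608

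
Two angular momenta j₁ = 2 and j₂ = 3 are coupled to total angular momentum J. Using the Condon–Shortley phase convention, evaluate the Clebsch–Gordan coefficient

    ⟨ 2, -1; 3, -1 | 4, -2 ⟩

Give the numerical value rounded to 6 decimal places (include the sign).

-0.188982

√[9·1!3!5!/10! · 1!3!2!4!2!6!] = √(5184/7)
  +(−1)^0/∏(0,1,3,2,0,3)! = 1/72  (running 1/72)
  +(−1)^1/∏(1,0,2,1,1,4)! = -1/48  (running -1/144)
⟨..|..⟩ = √(5184/7)·(-1/144) = -0.188982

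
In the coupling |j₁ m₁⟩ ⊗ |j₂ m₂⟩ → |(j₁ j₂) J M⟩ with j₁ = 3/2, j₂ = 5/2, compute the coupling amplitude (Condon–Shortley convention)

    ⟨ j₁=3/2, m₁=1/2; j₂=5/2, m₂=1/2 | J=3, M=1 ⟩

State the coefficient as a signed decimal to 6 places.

+0.129099  (= +√(1/60))

√[7·1!2!4!/8! · 2!1!3!2!4!2!] = √(48/5)
  +(−1)^0/∏(0,1,1,3,1,1)! = 1/6  (running 1/6)
  +(−1)^1/∏(1,0,0,2,2,2)! = -1/8  (running 1/24)
⟨..|..⟩ = √(48/5)·(1/24) = +0.129099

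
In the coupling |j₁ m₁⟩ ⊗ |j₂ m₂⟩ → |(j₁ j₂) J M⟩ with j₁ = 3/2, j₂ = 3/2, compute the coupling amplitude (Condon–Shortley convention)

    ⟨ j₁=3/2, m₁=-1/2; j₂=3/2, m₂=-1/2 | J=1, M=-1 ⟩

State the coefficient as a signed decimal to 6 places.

triangle: 2!·1!·1!/5! = 2/120
(j±m)!: 1!·2!·1!·2!·0!·2! = 8
prefactor² = (2J+1)·Δ·N² = 2/5
  k=1: −1/(1!·1!·1!·0!·0!·1!) = -1
Σ = -1  ⇒  CG² = 2/5·(-1)² = 2/5
CG = −√(2/5) = -0.632456

−√(2/5) ≈ -0.632456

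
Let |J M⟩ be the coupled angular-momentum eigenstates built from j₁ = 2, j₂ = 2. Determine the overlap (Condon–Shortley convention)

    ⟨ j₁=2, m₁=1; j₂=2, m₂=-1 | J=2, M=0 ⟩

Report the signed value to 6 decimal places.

+√(1/14) = +0.267261

triangle: 2!×2!×2!/7! = 8/5040
(j±m)!: 3!×1!×1!×3!×2!×2! = 144
prefactor² = (2J+1)×Δ×N² = 8/7
  k=0: +1/(0!×2!×1!×1!×1!×1!) = 1/2
  k=1: −1/(1!×1!×0!×0!×2!×2!) = -1/4
Σ = 1/4  ⇒  CG² = 8/7×1/4² = 1/14
CG = +√(1/14) = +0.267261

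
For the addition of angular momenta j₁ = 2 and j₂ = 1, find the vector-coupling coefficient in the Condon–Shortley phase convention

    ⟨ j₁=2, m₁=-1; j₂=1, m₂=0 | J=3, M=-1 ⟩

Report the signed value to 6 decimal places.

j₁+j₂−J=0  J+j₁−j₂=4  J−j₁+j₂=2  j₁+j₂+J+1=7
(j₁±m₁, j₂±m₂, J±M) = (1,3,1,1,2,4)
P² = 96/5
sum k=0..0:
  [0] +1/6 = 1/6
S = 1/6
C² = P²·S² = 8/15 ; C = +0.730297

+0.730297  (= +√(8/15))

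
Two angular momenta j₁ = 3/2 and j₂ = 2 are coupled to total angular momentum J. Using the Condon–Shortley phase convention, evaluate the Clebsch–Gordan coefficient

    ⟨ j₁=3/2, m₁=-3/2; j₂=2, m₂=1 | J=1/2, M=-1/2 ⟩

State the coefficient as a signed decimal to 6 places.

√[2·3!0!1!/5! · 0!3!3!1!0!1!] = √(18/5)
  +(−1)^3/∏(3,0,0,0,0,1)! = -1/6  (running -1/6)
⟨..|..⟩ = √(18/5)·(-1/6) = -0.316228

-0.316228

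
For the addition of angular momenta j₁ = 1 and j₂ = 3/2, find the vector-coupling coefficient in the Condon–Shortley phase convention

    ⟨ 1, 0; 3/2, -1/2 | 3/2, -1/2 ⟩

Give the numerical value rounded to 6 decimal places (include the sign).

+0.258199

triangle: 1!*1!*2!/5! = 2/120
(j±m)!: 1!*1!*1!*2!*1!*2! = 4
prefactor² = (2J+1)*Δ*N² = 4/15
  k=0: +1/(0!*1!*1!*1!*0!*1!) = 1
  k=1: −1/(1!*0!*0!*0!*1!*2!) = -1/2
Σ = 1/2  ⇒  CG² = 4/15*1/2² = 1/15
CG = +√(1/15) = +0.258199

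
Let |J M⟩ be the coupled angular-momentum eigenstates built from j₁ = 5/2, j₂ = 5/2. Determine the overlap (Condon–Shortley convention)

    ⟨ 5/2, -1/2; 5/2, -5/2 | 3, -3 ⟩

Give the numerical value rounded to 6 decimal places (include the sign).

+0.527046  (= +√(5/18))

j₁+j₂−J=2  J+j₁−j₂=3  J−j₁+j₂=3  j₁+j₂+J+1=9
(j₁±m₁, j₂±m₂, J±M) = (2,3,0,5,0,6)
P² = 1440
sum k=0..0:
  [0] +1/72 = 1/72
S = 1/72
C² = P²·S² = 5/18 ; C = +0.527046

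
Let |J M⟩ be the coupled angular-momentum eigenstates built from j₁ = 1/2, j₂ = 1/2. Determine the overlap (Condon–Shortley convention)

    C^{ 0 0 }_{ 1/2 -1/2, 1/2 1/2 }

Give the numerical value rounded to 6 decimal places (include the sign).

−√(1/2) = -0.707107

triangle: 1!*0!*0!/2! = 1/2
(j±m)!: 0!*1!*1!*0!*0!*0! = 1
prefactor² = (2J+1)*Δ*N² = 1/2
  k=1: −1/(1!*0!*0!*0!*0!*0!) = -1
Σ = -1  ⇒  CG² = 1/2*(-1)² = 1/2
CG = −√(1/2) = -0.707107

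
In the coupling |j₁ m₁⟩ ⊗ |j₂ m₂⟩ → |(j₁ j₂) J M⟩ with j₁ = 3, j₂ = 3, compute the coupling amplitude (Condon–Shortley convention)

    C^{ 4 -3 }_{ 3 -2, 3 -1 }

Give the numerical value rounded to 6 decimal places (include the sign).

-0.301511

√[9·2!4!4!/11! · 1!5!2!4!1!7!] = √(82944/11)
  +(−1)^1/∏(1,1,4,1,0,3)! = -1/144  (running -1/144)
  +(−1)^2/∏(2,0,3,0,1,4)! = 1/288  (running -1/288)
⟨..|..⟩ = √(82944/11)·(-1/288) = -0.301511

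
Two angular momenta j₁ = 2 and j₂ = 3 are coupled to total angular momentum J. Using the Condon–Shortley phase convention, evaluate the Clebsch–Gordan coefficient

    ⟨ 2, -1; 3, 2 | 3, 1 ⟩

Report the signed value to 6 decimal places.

+√(1/4) = +0.500000

triangle: 2!·2!·4!/9! = 96/362880
(j±m)!: 1!·3!·5!·1!·4!·2! = 34560
prefactor² = (2J+1)·Δ·N² = 64
  k=1: −1/(1!·1!·2!·4!·0!·0!) = -1/48
  k=2: +1/(2!·0!·1!·3!·1!·1!) = 1/12
Σ = 1/16  ⇒  CG² = 64·1/16² = 1/4
CG = +√(1/4) = +0.500000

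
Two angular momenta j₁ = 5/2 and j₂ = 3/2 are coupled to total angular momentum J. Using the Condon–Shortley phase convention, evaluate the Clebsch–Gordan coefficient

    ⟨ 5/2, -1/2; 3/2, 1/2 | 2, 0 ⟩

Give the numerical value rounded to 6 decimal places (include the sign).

j₁+j₂−J=2  J+j₁−j₂=3  J−j₁+j₂=1  j₁+j₂+J+1=7
(j₁±m₁, j₂±m₂, J±M) = (2,3,2,1,2,2)
P² = 8/7
sum k=1..2:
  [1] −1/2 = -1/2
  [2] +1/4 = 1/4
S = -1/4
C² = P²·S² = 1/14 ; C = -0.267261

−√(1/14) ≈ -0.267261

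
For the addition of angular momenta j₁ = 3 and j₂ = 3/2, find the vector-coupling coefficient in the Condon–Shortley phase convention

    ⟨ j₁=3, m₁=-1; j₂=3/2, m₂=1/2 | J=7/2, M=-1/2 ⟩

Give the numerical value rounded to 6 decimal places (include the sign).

-0.534522  (= −√(2/7))

√[8·1!5!2!/9! · 2!4!2!1!3!4!] = √(512/7)
  +(−1)^0/∏(0,1,4,2,1,0)! = 1/48  (running 1/48)
  +(−1)^1/∏(1,0,3,1,2,1)! = -1/12  (running -1/16)
⟨..|..⟩ = √(512/7)·(-1/16) = -0.534522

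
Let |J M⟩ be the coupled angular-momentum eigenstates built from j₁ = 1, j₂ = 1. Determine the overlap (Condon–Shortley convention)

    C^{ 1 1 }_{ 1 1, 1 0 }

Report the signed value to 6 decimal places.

√[3·1!1!1!/4! · 2!0!1!1!2!0!] = √(1/2)
  +(−1)^0/∏(0,1,0,1,1,0)! = 1  (running 1)
⟨..|..⟩ = √(1/2)·(1) = +0.707107

+√(1/2) = +0.707107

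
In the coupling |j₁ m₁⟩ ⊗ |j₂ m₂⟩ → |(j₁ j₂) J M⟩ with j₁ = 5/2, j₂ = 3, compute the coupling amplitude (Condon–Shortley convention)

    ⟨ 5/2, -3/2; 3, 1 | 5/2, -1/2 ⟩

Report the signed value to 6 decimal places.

+√(1/35) = +0.169031

j₁+j₂−J=3  J+j₁−j₂=2  J−j₁+j₂=3  j₁+j₂+J+1=9
(j₁±m₁, j₂±m₂, J±M) = (1,4,4,2,2,3)
P² = 576/35
sum k=2..3:
  [2] +1/8 = 1/8
  [3] −1/12 = -1/12
S = 1/24
C² = P²·S² = 1/35 ; C = +0.169031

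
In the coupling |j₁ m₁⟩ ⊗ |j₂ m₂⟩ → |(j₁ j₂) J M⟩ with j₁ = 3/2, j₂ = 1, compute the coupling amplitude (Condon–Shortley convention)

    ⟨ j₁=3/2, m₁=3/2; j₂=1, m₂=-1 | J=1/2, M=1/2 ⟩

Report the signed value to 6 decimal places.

j₁+j₂−J=2  J+j₁−j₂=1  J−j₁+j₂=0  j₁+j₂+J+1=4
(j₁±m₁, j₂±m₂, J±M) = (3,0,0,2,1,0)
P² = 2
sum k=0..0:
  [0] +1/2 = 1/2
S = 1/2
C² = P²·S² = 1/2 ; C = +0.707107

+√(1/2) ≈ +0.707107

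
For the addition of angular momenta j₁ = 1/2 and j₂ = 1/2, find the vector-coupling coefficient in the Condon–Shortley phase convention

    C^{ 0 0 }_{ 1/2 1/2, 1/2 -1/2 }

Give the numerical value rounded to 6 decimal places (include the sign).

√[1·1!0!0!/2! · 1!0!0!1!0!0!] = √(1/2)
  +(−1)^0/∏(0,1,0,0,0,0)! = 1  (running 1)
⟨..|..⟩ = √(1/2)·(1) = +0.707107

+√(1/2) ≈ +0.707107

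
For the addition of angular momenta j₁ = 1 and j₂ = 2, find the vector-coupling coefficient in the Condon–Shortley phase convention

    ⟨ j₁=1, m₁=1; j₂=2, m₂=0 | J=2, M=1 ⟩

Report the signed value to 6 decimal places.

+0.707107  (= +√(1/2))

triangle: 1!·1!·3!/6! = 6/720
(j±m)!: 2!·0!·2!·2!·3!·1! = 48
prefactor² = (2J+1)·Δ·N² = 2
  k=0: +1/(0!·1!·0!·2!·1!·1!) = 1/2
Σ = 1/2  ⇒  CG² = 2·1/2² = 1/2
CG = +√(1/2) = +0.707107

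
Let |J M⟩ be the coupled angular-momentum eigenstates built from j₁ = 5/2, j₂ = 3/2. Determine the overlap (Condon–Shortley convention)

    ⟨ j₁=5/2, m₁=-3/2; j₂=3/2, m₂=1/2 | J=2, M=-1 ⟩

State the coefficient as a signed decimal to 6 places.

triangle: 2!*3!*1!/7! = 12/5040
(j±m)!: 1!*4!*2!*1!*1!*3! = 288
prefactor² = (2J+1)*Δ*N² = 24/7
  k=1: −1/(1!*1!*3!*1!*0!*0!) = -1/6
  k=2: +1/(2!*0!*2!*0!*1!*1!) = 1/4
Σ = 1/12  ⇒  CG² = 24/7*1/12² = 1/42
CG = +√(1/42) = +0.154303

+√(1/42) = +0.154303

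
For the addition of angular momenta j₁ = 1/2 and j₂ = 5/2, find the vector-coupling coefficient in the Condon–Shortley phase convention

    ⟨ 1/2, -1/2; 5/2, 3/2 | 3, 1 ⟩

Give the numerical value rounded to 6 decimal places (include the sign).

j₁+j₂−J=0  J+j₁−j₂=1  J−j₁+j₂=5  j₁+j₂+J+1=7
(j₁±m₁, j₂±m₂, J±M) = (0,1,4,1,4,2)
P² = 192
sum k=0..0:
  [0] +1/24 = 1/24
S = 1/24
C² = P²·S² = 1/3 ; C = +0.577350

+√(1/3) ≈ +0.577350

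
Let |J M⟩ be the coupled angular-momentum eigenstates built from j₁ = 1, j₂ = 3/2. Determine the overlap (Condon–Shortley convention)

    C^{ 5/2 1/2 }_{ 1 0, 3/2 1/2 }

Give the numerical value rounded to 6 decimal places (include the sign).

j₁+j₂−J=0  J+j₁−j₂=2  J−j₁+j₂=3  j₁+j₂+J+1=6
(j₁±m₁, j₂±m₂, J±M) = (1,1,2,1,3,2)
P² = 12/5
sum k=0..0:
  [0] +1/2 = 1/2
S = 1/2
C² = P²·S² = 3/5 ; C = +0.774597

+√(3/5) ≈ +0.774597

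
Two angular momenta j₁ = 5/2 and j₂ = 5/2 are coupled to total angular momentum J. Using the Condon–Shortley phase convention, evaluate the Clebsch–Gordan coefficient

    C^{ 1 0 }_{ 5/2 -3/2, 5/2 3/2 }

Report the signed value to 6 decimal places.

−√(9/70) = -0.358569

triangle: 4!·1!·1!/7! = 24/5040
(j±m)!: 1!·4!·4!·1!·1!·1! = 576
prefactor² = (2J+1)·Δ·N² = 288/35
  k=3: −1/(3!·1!·1!·1!·0!·0!) = -1/6
  k=4: +1/(4!·0!·0!·0!·1!·1!) = 1/24
Σ = -1/8  ⇒  CG² = 288/35·(-1/8)² = 9/70
CG = −√(9/70) = -0.358569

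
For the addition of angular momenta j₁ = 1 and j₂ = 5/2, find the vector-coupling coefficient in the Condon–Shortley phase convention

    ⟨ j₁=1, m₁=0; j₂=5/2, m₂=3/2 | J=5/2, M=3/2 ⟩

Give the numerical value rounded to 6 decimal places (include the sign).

√[6·1!1!4!/7! · 1!1!4!1!4!1!] = √(576/35)
  +(−1)^0/∏(0,1,1,4,0,0)! = 1/24  (running 1/24)
  +(−1)^1/∏(1,0,0,3,1,1)! = -1/6  (running -1/8)
⟨..|..⟩ = √(576/35)·(-1/8) = -0.507093

−√(9/35) = -0.507093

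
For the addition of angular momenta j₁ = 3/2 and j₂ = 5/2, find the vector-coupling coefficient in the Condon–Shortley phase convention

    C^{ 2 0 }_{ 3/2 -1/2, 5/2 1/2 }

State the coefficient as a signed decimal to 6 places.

-0.267261  (= −√(1/14))

√[5·2!1!3!/7! · 1!2!3!2!2!2!] = √(8/7)
  +(−1)^1/∏(1,1,1,2,0,1)! = -1/2  (running -1/2)
  +(−1)^2/∏(2,0,0,1,1,2)! = 1/4  (running -1/4)
⟨..|..⟩ = √(8/7)·(-1/4) = -0.267261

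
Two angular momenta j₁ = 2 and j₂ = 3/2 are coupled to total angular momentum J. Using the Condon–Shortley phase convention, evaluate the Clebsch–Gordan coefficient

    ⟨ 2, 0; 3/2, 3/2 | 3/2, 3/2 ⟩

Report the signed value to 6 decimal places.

+√(1/5) ≈ +0.447214

triangle: 2!*2!*1!/6! = 4/720
(j±m)!: 2!*2!*3!*0!*3!*0! = 144
prefactor² = (2J+1)*Δ*N² = 16/5
  k=2: +1/(2!*0!*0!*1!*2!*0!) = 1/4
Σ = 1/4  ⇒  CG² = 16/5*1/4² = 1/5
CG = +√(1/5) = +0.447214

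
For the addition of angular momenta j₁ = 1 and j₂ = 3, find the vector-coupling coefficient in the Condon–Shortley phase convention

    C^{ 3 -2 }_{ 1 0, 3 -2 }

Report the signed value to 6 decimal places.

√[7·1!1!5!/8! · 1!1!1!5!1!5!] = √(300)
  +(−1)^0/∏(0,1,1,1,0,4)! = 1/24  (running 1/24)
  +(−1)^1/∏(1,0,0,0,1,5)! = -1/120  (running 1/30)
⟨..|..⟩ = √(300)·(1/30) = +0.577350

+0.577350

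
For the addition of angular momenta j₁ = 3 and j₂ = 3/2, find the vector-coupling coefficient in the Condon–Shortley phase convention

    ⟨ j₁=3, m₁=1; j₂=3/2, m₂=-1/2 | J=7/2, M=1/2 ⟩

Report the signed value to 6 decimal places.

√[8·1!5!2!/9! · 4!2!1!2!4!3!] = √(512/7)
  +(−1)^0/∏(0,1,2,1,3,1)! = 1/12  (running 1/12)
  +(−1)^1/∏(1,0,1,0,4,2)! = -1/48  (running 1/16)
⟨..|..⟩ = √(512/7)·(1/16) = +0.534522

+√(2/7) ≈ +0.534522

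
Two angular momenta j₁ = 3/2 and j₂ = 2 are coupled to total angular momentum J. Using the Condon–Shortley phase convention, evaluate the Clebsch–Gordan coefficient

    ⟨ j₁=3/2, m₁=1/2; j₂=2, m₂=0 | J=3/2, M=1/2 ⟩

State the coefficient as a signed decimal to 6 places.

-0.447214  (= −√(1/5))

j₁+j₂−J=2  J+j₁−j₂=1  J−j₁+j₂=2  j₁+j₂+J+1=6
(j₁±m₁, j₂±m₂, J±M) = (2,1,2,2,2,1)
P² = 16/45
sum k=0..1:
  [0] +1/4 = 1/4
  [1] −1/1 = -1
S = -3/4
C² = P²·S² = 1/5 ; C = -0.447214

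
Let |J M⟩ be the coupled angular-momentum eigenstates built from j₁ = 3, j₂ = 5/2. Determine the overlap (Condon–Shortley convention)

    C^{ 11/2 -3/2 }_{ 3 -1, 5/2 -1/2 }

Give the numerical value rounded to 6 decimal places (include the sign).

√[12·0!6!5!/12! · 2!4!2!3!4!7!] = √(1658880/11)
  +(−1)^0/∏(0,0,4,2,2,3)! = 1/576  (running 1/576)
⟨..|..⟩ = √(1658880/11)·(1/576) = +0.674200

+0.674200  (= +√(5/11))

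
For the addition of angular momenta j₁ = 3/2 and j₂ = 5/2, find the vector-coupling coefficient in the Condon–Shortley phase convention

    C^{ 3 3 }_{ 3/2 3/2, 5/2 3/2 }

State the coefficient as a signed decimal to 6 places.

+0.612372

√[7·1!2!4!/8! · 3!0!4!1!6!0!] = √(864)
  +(−1)^0/∏(0,1,0,4,2,0)! = 1/48  (running 1/48)
⟨..|..⟩ = √(864)·(1/48) = +0.612372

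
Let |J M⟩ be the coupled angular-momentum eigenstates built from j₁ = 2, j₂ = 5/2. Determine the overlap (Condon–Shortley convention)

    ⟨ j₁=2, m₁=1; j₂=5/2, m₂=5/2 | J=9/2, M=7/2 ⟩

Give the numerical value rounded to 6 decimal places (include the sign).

√[10·0!4!5!/10! · 3!1!5!0!8!1!] = √(230400)
  +(−1)^0/∏(0,0,1,5,3,0)! = 1/720  (running 1/720)
⟨..|..⟩ = √(230400)·(1/720) = +0.666667

+√(4/9) = +0.666667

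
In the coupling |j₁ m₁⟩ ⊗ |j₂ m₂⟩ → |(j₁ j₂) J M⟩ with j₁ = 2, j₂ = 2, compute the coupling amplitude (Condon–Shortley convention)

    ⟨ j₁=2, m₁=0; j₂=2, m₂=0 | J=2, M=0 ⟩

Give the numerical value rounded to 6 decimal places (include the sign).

√[5·2!2!2!/7! · 2!2!2!2!2!2!] = √(32/63)
  +(−1)^0/∏(0,2,2,2,0,0)! = 1/8  (running 1/8)
  +(−1)^1/∏(1,1,1,1,1,1)! = -1  (running -7/8)
  +(−1)^2/∏(2,0,0,0,2,2)! = 1/8  (running -3/4)
⟨..|..⟩ = √(32/63)·(-3/4) = -0.534522

-0.534522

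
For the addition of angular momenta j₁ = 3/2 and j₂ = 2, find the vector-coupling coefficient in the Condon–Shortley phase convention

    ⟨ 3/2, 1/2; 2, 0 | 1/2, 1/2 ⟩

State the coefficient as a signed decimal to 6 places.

j₁+j₂−J=3  J+j₁−j₂=0  J−j₁+j₂=1  j₁+j₂+J+1=5
(j₁±m₁, j₂±m₂, J±M) = (2,1,2,2,1,0)
P² = 4/5
sum k=1..1:
  [1] −1/2 = -1/2
S = -1/2
C² = P²·S² = 1/5 ; C = -0.447214

-0.447214  (= −√(1/5))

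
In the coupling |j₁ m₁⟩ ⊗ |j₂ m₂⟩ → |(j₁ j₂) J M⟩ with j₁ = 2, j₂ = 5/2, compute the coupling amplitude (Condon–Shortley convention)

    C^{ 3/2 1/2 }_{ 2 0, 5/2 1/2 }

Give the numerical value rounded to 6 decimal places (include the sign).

triangle: 3!×1!×2!/7! = 12/5040
(j±m)!: 2!×2!×3!×2!×2!×1! = 96
prefactor² = (2J+1)×Δ×N² = 32/35
  k=1: −1/(1!×2!×1!×2!×0!×0!) = -1/4
  k=2: +1/(2!×1!×0!×1!×1!×1!) = 1/2
Σ = 1/4  ⇒  CG² = 32/35×1/4² = 2/35
CG = +√(2/35) = +0.239046

+√(2/35) ≈ +0.239046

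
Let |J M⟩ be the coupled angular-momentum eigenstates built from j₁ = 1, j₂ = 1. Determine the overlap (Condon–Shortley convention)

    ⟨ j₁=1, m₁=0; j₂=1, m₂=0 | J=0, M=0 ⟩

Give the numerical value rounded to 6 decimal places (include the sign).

j₁+j₂−J=2  J+j₁−j₂=0  J−j₁+j₂=0  j₁+j₂+J+1=3
(j₁±m₁, j₂±m₂, J±M) = (1,1,1,1,0,0)
P² = 1/3
sum k=1..1:
  [1] −1/1 = -1
S = -1
C² = P²·S² = 1/3 ; C = -0.577350

−√(1/3) ≈ -0.577350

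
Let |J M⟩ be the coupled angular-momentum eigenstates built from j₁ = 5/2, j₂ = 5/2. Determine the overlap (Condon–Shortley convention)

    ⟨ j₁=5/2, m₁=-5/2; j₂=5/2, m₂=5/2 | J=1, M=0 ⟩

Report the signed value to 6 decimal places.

+√(5/14) ≈ +0.597614

√[3·4!1!1!/7! · 0!5!5!0!1!1!] = √(1440/7)
  +(−1)^4/∏(4,0,1,1,0,0)! = 1/24  (running 1/24)
⟨..|..⟩ = √(1440/7)·(1/24) = +0.597614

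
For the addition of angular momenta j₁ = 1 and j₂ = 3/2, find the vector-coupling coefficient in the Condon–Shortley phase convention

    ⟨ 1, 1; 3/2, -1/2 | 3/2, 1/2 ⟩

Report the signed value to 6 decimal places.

j₁+j₂−J=1  J+j₁−j₂=1  J−j₁+j₂=2  j₁+j₂+J+1=5
(j₁±m₁, j₂±m₂, J±M) = (2,0,1,2,2,1)
P² = 8/15
sum k=0..0:
  [0] +1/1 = 1
S = 1
C² = P²·S² = 8/15 ; C = +0.730297

+0.730297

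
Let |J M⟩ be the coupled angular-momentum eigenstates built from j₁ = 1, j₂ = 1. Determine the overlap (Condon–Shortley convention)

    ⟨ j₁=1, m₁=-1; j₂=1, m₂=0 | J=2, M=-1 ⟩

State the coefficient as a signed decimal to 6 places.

triangle: 0!·2!·2!/5! = 4/120
(j±m)!: 0!·2!·1!·1!·1!·3! = 12
prefactor² = (2J+1)·Δ·N² = 2
  k=0: +1/(0!·0!·2!·1!·0!·1!) = 1/2
Σ = 1/2  ⇒  CG² = 2·1/2² = 1/2
CG = +√(1/2) = +0.707107

+√(1/2) ≈ +0.707107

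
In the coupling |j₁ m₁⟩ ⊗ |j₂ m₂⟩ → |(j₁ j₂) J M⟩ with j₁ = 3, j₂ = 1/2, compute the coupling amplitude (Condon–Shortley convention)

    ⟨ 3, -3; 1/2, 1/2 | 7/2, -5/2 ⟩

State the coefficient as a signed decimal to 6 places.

+√(1/7) ≈ +0.377964

j₁+j₂−J=0  J+j₁−j₂=6  J−j₁+j₂=1  j₁+j₂+J+1=8
(j₁±m₁, j₂±m₂, J±M) = (0,6,1,0,1,6)
P² = 518400/7
sum k=0..0:
  [0] +1/720 = 1/720
S = 1/720
C² = P²·S² = 1/7 ; C = +0.377964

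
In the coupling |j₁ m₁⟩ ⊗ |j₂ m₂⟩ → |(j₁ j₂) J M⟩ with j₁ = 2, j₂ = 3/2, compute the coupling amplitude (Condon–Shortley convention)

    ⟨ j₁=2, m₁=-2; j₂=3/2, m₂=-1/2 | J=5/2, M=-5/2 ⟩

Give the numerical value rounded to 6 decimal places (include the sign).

√[6·1!3!2!/7! · 0!4!1!2!0!5!] = √(576/7)
  +(−1)^1/∏(1,0,3,0,0,2)! = -1/12  (running -1/12)
⟨..|..⟩ = √(576/7)·(-1/12) = -0.755929

−√(4/7) ≈ -0.755929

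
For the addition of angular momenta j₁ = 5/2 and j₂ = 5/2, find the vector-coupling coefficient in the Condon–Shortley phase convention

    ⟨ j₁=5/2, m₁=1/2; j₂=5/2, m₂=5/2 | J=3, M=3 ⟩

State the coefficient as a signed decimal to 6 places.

triangle: 2!×3!×3!/9! = 72/362880
(j±m)!: 3!×2!×5!×0!×6!×0! = 1036800
prefactor² = (2J+1)×Δ×N² = 1440
  k=2: +1/(2!×0!×0!×3!×3!×0!) = 1/72
Σ = 1/72  ⇒  CG² = 1440×1/72² = 5/18
CG = +√(5/18) = +0.527046

+√(5/18) = +0.527046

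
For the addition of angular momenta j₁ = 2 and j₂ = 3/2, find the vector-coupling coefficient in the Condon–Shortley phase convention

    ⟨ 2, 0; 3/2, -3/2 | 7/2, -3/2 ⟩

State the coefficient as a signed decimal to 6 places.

triangle: 0!*4!*3!/8! = 144/40320
(j±m)!: 2!*2!*0!*3!*2!*5! = 5760
prefactor² = (2J+1)*Δ*N² = 1152/7
  k=0: +1/(0!*0!*2!*0!*2!*3!) = 1/24
Σ = 1/24  ⇒  CG² = 1152/7*1/24² = 2/7
CG = +√(2/7) = +0.534522

+√(2/7) ≈ +0.534522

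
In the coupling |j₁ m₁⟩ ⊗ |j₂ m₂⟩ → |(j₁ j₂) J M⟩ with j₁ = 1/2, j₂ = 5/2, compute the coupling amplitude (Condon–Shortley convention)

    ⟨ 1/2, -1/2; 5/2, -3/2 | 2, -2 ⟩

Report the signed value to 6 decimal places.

−√(1/6) ≈ -0.408248

triangle: 1!*0!*4!/6! = 24/720
(j±m)!: 0!*1!*1!*4!*0!*4! = 576
prefactor² = (2J+1)*Δ*N² = 96
  k=1: −1/(1!*0!*0!*0!*0!*4!) = -1/24
Σ = -1/24  ⇒  CG² = 96*(-1/24)² = 1/6
CG = −√(1/6) = -0.408248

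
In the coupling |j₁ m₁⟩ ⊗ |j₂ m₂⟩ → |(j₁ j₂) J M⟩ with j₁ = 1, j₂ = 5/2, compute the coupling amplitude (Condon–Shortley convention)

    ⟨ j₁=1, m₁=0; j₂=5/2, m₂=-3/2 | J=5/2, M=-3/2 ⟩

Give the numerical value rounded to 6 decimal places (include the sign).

+√(9/35) = +0.507093

√[6·1!1!4!/7! · 1!1!1!4!1!4!] = √(576/35)
  +(−1)^0/∏(0,1,1,1,0,3)! = 1/6  (running 1/6)
  +(−1)^1/∏(1,0,0,0,1,4)! = -1/24  (running 1/8)
⟨..|..⟩ = √(576/35)·(1/8) = +0.507093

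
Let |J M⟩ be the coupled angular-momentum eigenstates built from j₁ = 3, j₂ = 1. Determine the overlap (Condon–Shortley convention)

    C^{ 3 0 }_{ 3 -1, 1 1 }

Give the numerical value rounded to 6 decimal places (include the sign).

−√(1/2) ≈ -0.707107

√[7·1!5!1!/8! · 2!4!2!0!3!3!] = √(72)
  +(−1)^1/∏(1,0,3,1,2,0)! = -1/12  (running -1/12)
⟨..|..⟩ = √(72)·(-1/12) = -0.707107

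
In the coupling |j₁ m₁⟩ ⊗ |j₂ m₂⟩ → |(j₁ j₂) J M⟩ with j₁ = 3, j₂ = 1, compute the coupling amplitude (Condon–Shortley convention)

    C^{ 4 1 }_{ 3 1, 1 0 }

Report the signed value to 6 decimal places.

+0.731925  (= +√(15/28))

j₁+j₂−J=0  J+j₁−j₂=6  J−j₁+j₂=2  j₁+j₂+J+1=9
(j₁±m₁, j₂±m₂, J±M) = (4,2,1,1,5,3)
P² = 8640/7
sum k=0..0:
  [0] +1/48 = 1/48
S = 1/48
C² = P²·S² = 15/28 ; C = +0.731925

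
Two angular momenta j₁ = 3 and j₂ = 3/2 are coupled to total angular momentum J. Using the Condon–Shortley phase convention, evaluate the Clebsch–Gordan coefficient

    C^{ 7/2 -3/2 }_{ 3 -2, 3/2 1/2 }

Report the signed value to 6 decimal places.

triangle: 1!·5!·2!/9! = 240/362880
(j±m)!: 1!·5!·2!·1!·2!·5! = 57600
prefactor² = (2J+1)·Δ·N² = 6400/21
  k=0: +1/(0!·1!·5!·2!·0!·0!) = 1/240
  k=1: −1/(1!·0!·4!·1!·1!·1!) = -1/24
Σ = -3/80  ⇒  CG² = 6400/21·(-3/80)² = 3/7
CG = −√(3/7) = -0.654654

−√(3/7) = -0.654654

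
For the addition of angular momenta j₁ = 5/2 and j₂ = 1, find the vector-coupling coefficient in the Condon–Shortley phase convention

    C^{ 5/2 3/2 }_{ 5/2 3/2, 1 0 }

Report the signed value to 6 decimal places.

+√(9/35) ≈ +0.507093

√[6·1!4!1!/7! · 4!1!1!1!4!1!] = √(576/35)
  +(−1)^0/∏(0,1,1,1,3,0)! = 1/6  (running 1/6)
  +(−1)^1/∏(1,0,0,0,4,1)! = -1/24  (running 1/8)
⟨..|..⟩ = √(576/35)·(1/8) = +0.507093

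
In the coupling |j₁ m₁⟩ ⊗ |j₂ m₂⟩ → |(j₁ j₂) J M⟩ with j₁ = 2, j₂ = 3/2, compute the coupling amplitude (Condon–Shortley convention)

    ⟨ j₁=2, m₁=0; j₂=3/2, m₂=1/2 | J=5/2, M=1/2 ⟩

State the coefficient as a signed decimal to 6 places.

triangle: 1!·3!·2!/7! = 12/5040
(j±m)!: 2!·2!·2!·1!·3!·2! = 96
prefactor² = (2J+1)·Δ·N² = 48/35
  k=0: +1/(0!·1!·2!·2!·1!·0!) = 1/4
  k=1: −1/(1!·0!·1!·1!·2!·1!) = -1/2
Σ = -1/4  ⇒  CG² = 48/35·(-1/4)² = 3/35
CG = −√(3/35) = -0.292770

−√(3/35) ≈ -0.292770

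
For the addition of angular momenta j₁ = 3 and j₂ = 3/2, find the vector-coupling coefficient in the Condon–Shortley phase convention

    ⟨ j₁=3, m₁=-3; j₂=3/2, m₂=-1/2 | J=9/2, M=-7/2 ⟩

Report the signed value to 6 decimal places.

+√(1/3) = +0.577350

triangle: 0!*6!*3!/10! = 4320/3628800
(j±m)!: 0!*6!*1!*2!*1!*8! = 58060800
prefactor² = (2J+1)*Δ*N² = 691200
  k=0: +1/(0!*0!*6!*1!*0!*2!) = 1/1440
Σ = 1/1440  ⇒  CG² = 691200*1/1440² = 1/3
CG = +√(1/3) = +0.577350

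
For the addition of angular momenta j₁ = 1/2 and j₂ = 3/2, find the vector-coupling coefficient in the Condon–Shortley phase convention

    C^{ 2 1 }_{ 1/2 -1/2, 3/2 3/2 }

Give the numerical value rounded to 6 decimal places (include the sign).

+√(1/4) = +0.500000

√[5·0!1!3!/5! · 0!1!3!0!3!1!] = √(9)
  +(−1)^0/∏(0,0,1,3,0,0)! = 1/6  (running 1/6)
⟨..|..⟩ = √(9)·(1/6) = +0.500000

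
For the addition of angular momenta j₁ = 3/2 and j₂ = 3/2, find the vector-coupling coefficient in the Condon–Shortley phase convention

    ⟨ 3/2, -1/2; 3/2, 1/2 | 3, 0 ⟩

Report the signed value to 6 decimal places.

√[7·0!3!3!/7! · 1!2!2!1!3!3!] = √(36/5)
  +(−1)^0/∏(0,0,2,2,1,1)! = 1/4  (running 1/4)
⟨..|..⟩ = √(36/5)·(1/4) = +0.670820

+√(9/20) ≈ +0.670820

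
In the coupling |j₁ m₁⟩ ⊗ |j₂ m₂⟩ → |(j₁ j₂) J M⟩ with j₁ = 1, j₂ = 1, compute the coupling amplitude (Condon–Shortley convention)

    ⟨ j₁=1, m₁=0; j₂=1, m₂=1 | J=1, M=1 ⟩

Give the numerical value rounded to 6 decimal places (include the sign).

−√(1/2) ≈ -0.707107

j₁+j₂−J=1  J+j₁−j₂=1  J−j₁+j₂=1  j₁+j₂+J+1=4
(j₁±m₁, j₂±m₂, J±M) = (1,1,2,0,2,0)
P² = 1/2
sum k=1..1:
  [1] −1/1 = -1
S = -1
C² = P²·S² = 1/2 ; C = -0.707107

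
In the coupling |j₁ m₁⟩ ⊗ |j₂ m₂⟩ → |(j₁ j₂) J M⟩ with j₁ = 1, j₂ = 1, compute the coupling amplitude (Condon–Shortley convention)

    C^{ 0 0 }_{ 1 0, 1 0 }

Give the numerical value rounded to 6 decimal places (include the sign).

−√(1/3) = -0.577350

j₁+j₂−J=2  J+j₁−j₂=0  J−j₁+j₂=0  j₁+j₂+J+1=3
(j₁±m₁, j₂±m₂, J±M) = (1,1,1,1,0,0)
P² = 1/3
sum k=1..1:
  [1] −1/1 = -1
S = -1
C² = P²·S² = 1/3 ; C = -0.577350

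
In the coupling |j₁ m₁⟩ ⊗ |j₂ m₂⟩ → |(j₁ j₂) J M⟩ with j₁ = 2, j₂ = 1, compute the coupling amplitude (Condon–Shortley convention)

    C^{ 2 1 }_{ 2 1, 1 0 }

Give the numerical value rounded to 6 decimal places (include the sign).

triangle: 1!*3!*1!/6! = 6/720
(j±m)!: 3!*1!*1!*1!*3!*1! = 36
prefactor² = (2J+1)*Δ*N² = 3/2
  k=0: +1/(0!*1!*1!*1!*2!*0!) = 1/2
  k=1: −1/(1!*0!*0!*0!*3!*1!) = -1/6
Σ = 1/3  ⇒  CG² = 3/2*1/3² = 1/6
CG = +√(1/6) = +0.408248

+0.408248  (= +√(1/6))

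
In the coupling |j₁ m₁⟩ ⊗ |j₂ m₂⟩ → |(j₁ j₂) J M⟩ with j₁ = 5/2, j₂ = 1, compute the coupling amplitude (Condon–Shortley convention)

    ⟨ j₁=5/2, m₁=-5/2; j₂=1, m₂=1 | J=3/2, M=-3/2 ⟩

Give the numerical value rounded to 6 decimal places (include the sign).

+0.816497

j₁+j₂−J=2  J+j₁−j₂=3  J−j₁+j₂=0  j₁+j₂+J+1=6
(j₁±m₁, j₂±m₂, J±M) = (0,5,2,0,0,3)
P² = 96
sum k=2..2:
  [2] +1/12 = 1/12
S = 1/12
C² = P²·S² = 2/3 ; C = +0.816497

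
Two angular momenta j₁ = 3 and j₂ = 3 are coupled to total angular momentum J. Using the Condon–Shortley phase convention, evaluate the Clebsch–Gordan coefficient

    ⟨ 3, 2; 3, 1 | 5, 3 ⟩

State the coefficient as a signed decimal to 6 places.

+0.408248

j₁+j₂−J=1  J+j₁−j₂=5  J−j₁+j₂=5  j₁+j₂+J+1=12
(j₁±m₁, j₂±m₂, J±M) = (5,1,4,2,8,2)
P² = 153600
sum k=0..1:
  [0] +1/576 = 1/576
  [1] −1/1440 = -1/1440
S = 1/960
C² = P²·S² = 1/6 ; C = +0.408248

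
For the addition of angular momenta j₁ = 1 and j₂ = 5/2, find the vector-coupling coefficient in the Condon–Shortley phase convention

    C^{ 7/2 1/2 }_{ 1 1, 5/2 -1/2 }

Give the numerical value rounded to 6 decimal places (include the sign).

j₁+j₂−J=0  J+j₁−j₂=2  J−j₁+j₂=5  j₁+j₂+J+1=8
(j₁±m₁, j₂±m₂, J±M) = (2,0,2,3,4,3)
P² = 1152/7
sum k=0..0:
  [0] +1/24 = 1/24
S = 1/24
C² = P²·S² = 2/7 ; C = +0.534522

+0.534522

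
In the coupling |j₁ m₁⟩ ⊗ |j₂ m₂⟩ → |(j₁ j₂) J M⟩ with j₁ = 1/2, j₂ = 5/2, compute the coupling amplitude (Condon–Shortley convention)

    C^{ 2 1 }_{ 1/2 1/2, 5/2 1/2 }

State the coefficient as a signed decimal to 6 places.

√[5·1!0!4!/6! · 1!0!3!2!3!1!] = √(12)
  +(−1)^0/∏(0,1,0,3,0,1)! = 1/6  (running 1/6)
⟨..|..⟩ = √(12)·(1/6) = +0.577350

+0.577350  (= +√(1/3))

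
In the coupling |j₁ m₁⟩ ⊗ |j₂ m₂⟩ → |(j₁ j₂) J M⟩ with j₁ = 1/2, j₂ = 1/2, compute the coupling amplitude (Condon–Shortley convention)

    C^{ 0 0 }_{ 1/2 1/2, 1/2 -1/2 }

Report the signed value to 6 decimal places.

+0.707107

j₁+j₂−J=1  J+j₁−j₂=0  J−j₁+j₂=0  j₁+j₂+J+1=2
(j₁±m₁, j₂±m₂, J±M) = (1,0,0,1,0,0)
P² = 1/2
sum k=0..0:
  [0] +1/1 = 1
S = 1
C² = P²·S² = 1/2 ; C = +0.707107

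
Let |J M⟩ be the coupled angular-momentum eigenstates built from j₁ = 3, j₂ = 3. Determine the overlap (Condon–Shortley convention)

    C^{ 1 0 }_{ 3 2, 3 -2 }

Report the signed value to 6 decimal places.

−√(1/7) = -0.377964

√[3·5!1!1!/8! · 5!1!1!5!1!1!] = √(900/7)
  +(−1)^0/∏(0,5,1,1,0,0)! = 1/120  (running 1/120)
  +(−1)^1/∏(1,4,0,0,1,1)! = -1/24  (running -1/30)
⟨..|..⟩ = √(900/7)·(-1/30) = -0.377964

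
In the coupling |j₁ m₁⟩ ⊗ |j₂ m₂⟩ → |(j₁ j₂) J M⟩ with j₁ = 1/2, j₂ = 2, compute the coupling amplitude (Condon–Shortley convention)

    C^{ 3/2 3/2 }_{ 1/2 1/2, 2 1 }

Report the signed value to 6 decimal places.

+√(1/5) ≈ +0.447214

triangle: 1!·0!·3!/5! = 6/120
(j±m)!: 1!·0!·3!·1!·3!·0! = 36
prefactor² = (2J+1)·Δ·N² = 36/5
  k=0: +1/(0!·1!·0!·3!·0!·0!) = 1/6
Σ = 1/6  ⇒  CG² = 36/5·1/6² = 1/5
CG = +√(1/5) = +0.447214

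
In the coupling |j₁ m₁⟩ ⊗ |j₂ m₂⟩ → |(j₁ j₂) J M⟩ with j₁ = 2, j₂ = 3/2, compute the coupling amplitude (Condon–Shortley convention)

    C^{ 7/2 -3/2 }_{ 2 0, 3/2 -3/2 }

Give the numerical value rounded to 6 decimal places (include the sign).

j₁+j₂−J=0  J+j₁−j₂=4  J−j₁+j₂=3  j₁+j₂+J+1=8
(j₁±m₁, j₂±m₂, J±M) = (2,2,0,3,2,5)
P² = 1152/7
sum k=0..0:
  [0] +1/24 = 1/24
S = 1/24
C² = P²·S² = 2/7 ; C = +0.534522

+√(2/7) ≈ +0.534522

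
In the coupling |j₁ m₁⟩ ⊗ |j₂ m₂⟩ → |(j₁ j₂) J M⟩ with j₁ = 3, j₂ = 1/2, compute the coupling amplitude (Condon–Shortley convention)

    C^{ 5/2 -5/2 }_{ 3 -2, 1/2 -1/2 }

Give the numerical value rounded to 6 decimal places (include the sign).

j₁+j₂−J=1  J+j₁−j₂=5  J−j₁+j₂=0  j₁+j₂+J+1=7
(j₁±m₁, j₂±m₂, J±M) = (1,5,0,1,0,5)
P² = 14400/7
sum k=0..0:
  [0] +1/120 = 1/120
S = 1/120
C² = P²·S² = 1/7 ; C = +0.377964

+0.377964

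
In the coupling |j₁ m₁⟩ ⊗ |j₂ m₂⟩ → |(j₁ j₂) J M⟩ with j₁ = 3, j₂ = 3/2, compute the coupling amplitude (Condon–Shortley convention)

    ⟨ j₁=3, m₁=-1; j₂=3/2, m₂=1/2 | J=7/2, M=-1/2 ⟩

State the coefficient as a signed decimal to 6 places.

−√(2/7) = -0.534522

√[8·1!5!2!/9! · 2!4!2!1!3!4!] = √(512/7)
  +(−1)^0/∏(0,1,4,2,1,0)! = 1/48  (running 1/48)
  +(−1)^1/∏(1,0,3,1,2,1)! = -1/12  (running -1/16)
⟨..|..⟩ = √(512/7)·(-1/16) = -0.534522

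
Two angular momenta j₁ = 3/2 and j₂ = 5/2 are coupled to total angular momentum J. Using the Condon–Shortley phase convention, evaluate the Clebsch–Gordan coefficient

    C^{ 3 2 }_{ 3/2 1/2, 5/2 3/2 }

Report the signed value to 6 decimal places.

-0.288675

triangle: 1!·2!·4!/8! = 48/40320
(j±m)!: 2!·1!·4!·1!·5!·1! = 5760
prefactor² = (2J+1)·Δ·N² = 48
  k=0: +1/(0!·1!·1!·4!·1!·0!) = 1/24
  k=1: −1/(1!·0!·0!·3!·2!·1!) = -1/12
Σ = -1/24  ⇒  CG² = 48·(-1/24)² = 1/12
CG = −√(1/12) = -0.288675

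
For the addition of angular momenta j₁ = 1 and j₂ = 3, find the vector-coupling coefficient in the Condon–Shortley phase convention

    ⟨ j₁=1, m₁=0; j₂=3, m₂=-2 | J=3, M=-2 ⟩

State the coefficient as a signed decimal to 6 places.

triangle: 1!×1!×5!/8! = 120/40320
(j±m)!: 1!×1!×1!×5!×1!×5! = 14400
prefactor² = (2J+1)×Δ×N² = 300
  k=0: +1/(0!×1!×1!×1!×0!×4!) = 1/24
  k=1: −1/(1!×0!×0!×0!×1!×5!) = -1/120
Σ = 1/30  ⇒  CG² = 300×1/30² = 1/3
CG = +√(1/3) = +0.577350

+√(1/3) = +0.577350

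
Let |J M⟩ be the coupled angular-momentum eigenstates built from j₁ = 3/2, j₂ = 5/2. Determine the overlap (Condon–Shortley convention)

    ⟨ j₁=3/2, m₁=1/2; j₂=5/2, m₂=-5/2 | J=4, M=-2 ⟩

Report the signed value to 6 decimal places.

√[9·0!3!5!/9! · 2!1!0!5!2!6!] = √(43200/7)
  +(−1)^0/∏(0,0,1,0,2,5)! = 1/240  (running 1/240)
⟨..|..⟩ = √(43200/7)·(1/240) = +0.327327

+√(3/28) ≈ +0.327327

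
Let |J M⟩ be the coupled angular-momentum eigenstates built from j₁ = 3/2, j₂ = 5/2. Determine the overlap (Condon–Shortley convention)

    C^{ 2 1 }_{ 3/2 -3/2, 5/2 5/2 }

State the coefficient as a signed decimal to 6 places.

j₁+j₂−J=2  J+j₁−j₂=1  J−j₁+j₂=3  j₁+j₂+J+1=7
(j₁±m₁, j₂±m₂, J±M) = (0,3,5,0,3,1)
P² = 360/7
sum k=2..2:
  [2] +1/12 = 1/12
S = 1/12
C² = P²·S² = 5/14 ; C = +0.597614

+√(5/14) ≈ +0.597614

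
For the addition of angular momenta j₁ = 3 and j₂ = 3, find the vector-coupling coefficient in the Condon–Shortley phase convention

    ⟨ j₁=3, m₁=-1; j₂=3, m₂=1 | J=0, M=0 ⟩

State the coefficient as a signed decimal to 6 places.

+√(1/7) ≈ +0.377964

√[1·6!0!0!/7! · 2!4!4!2!0!0!] = √(2304/7)
  +(−1)^4/∏(4,2,0,0,0,0)! = 1/48  (running 1/48)
⟨..|..⟩ = √(2304/7)·(1/48) = +0.377964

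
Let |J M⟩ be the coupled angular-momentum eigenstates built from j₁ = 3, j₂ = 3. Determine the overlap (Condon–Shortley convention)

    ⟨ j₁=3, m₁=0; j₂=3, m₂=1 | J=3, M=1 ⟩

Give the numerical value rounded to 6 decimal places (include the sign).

j₁+j₂−J=3  J+j₁−j₂=3  J−j₁+j₂=3  j₁+j₂+J+1=10
(j₁±m₁, j₂±m₂, J±M) = (3,3,4,2,4,2)
P² = 864/25
sum k=1..3:
  [1] −1/24 = -1/24
  [2] +1/8 = 1/8
  [3] −1/72 = -1/72
S = 5/72
C² = P²·S² = 1/6 ; C = +0.408248

+√(1/6) = +0.408248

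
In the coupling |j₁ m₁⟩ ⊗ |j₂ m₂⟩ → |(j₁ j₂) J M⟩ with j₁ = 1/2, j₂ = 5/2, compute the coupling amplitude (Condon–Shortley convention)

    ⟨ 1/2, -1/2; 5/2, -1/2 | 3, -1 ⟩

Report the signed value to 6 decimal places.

+√(2/3) ≈ +0.816497

j₁+j₂−J=0  J+j₁−j₂=1  J−j₁+j₂=5  j₁+j₂+J+1=7
(j₁±m₁, j₂±m₂, J±M) = (0,1,2,3,2,4)
P² = 96
sum k=0..0:
  [0] +1/12 = 1/12
S = 1/12
C² = P²·S² = 2/3 ; C = +0.816497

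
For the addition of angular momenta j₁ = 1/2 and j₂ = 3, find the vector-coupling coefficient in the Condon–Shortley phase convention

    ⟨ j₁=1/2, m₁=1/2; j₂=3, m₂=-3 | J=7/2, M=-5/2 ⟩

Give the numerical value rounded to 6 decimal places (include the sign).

triangle: 0!*1!*6!/8! = 720/40320
(j±m)!: 1!*0!*0!*6!*1!*6! = 518400
prefactor² = (2J+1)*Δ*N² = 518400/7
  k=0: +1/(0!*0!*0!*0!*1!*6!) = 1/720
Σ = 1/720  ⇒  CG² = 518400/7*1/720² = 1/7
CG = +√(1/7) = +0.377964

+0.377964  (= +√(1/7))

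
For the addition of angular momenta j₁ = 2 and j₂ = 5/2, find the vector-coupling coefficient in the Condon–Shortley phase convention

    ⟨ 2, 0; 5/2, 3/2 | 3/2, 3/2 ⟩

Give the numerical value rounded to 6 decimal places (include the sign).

triangle: 3!*1!*2!/7! = 12/5040
(j±m)!: 2!*2!*4!*1!*3!*0! = 576
prefactor² = (2J+1)*Δ*N² = 192/35
  k=2: +1/(2!*1!*0!*2!*1!*0!) = 1/4
Σ = 1/4  ⇒  CG² = 192/35*1/4² = 12/35
CG = +√(12/35) = +0.585540

+0.585540  (= +√(12/35))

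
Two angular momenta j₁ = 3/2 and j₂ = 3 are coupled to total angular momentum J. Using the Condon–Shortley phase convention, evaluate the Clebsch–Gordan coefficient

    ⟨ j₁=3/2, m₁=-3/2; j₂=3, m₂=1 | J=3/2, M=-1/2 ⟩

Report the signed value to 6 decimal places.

triangle: 3!*0!*3!/7! = 36/5040
(j±m)!: 0!*3!*4!*2!*1!*2! = 576
prefactor² = (2J+1)*Δ*N² = 576/35
  k=3: −1/(3!*0!*0!*1!*0!*2!) = -1/12
Σ = -1/12  ⇒  CG² = 576/35*(-1/12)² = 4/35
CG = −√(4/35) = -0.338062

−√(4/35) = -0.338062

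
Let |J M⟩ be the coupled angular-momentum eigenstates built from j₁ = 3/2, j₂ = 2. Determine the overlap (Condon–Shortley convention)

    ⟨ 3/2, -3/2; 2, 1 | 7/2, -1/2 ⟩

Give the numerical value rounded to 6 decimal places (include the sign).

+√(4/35) ≈ +0.338062

j₁+j₂−J=0  J+j₁−j₂=3  J−j₁+j₂=4  j₁+j₂+J+1=8
(j₁±m₁, j₂±m₂, J±M) = (0,3,3,1,3,4)
P² = 5184/35
sum k=0..0:
  [0] +1/36 = 1/36
S = 1/36
C² = P²·S² = 4/35 ; C = +0.338062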